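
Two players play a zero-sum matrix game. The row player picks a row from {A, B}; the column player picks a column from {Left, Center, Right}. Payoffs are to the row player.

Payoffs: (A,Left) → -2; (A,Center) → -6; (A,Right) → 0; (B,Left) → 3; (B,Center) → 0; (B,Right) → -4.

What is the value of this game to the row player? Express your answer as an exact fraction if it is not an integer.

-12/5

Row minima: A → -6, B → -4; maximin = -4.
Column maxima: Left → 3, Center → 0, Right → 0; minimax = 0.
-4 ≠ 0, so there is no saddle point; optimal play is mixed.
Left is strictly dominated by Center (it gives the row player strictly more in every row), so the column player never plays it.
On the remaining 2×2 (A, B vs Center, Right):
Let the row player play A with probability p. Expected payoff against Center: (-6)p + 0(1−p) = −6p; against Right: 0p + (-4)(1−p) = 4p − 4.
Setting these equal: −6p = 4p − 4 ⇒ −10p = -4 ⇒ p = 2/5, and the value is (-6)·(2/5) = -12/5.
For the column player: with q = P(Center), equating A's and B's payoffs gives −6q = 4q − 4 ⇒ q = 2/5.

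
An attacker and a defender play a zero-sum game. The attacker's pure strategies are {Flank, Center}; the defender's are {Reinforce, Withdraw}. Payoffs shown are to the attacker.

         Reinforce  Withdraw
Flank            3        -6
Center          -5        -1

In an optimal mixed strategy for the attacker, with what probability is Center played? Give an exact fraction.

9/13

Row minima: Flank → -6, Center → -5; maximin = -5.
Column maxima: Reinforce → 3, Withdraw → -1; minimax = -1.
-5 ≠ -1, so there is no saddle point; optimal play is mixed.
Let the attacker play Flank with probability p. Expected payoff against Reinforce: 3p + (-5)(1−p) = 8p − 5; against Withdraw: (-6)p + (-1)(1−p) = −5p − 1.
Setting these equal: 8p − 5 = −5p − 1 ⇒ 13p = 4 ⇒ p = 4/13, and the value is (8)·(4/13) − 5 = -33/13.
For the defender: with q = P(Reinforce), equating Flank's and Center's payoffs gives 9q − 6 = −4q − 1 ⇒ q = 5/13.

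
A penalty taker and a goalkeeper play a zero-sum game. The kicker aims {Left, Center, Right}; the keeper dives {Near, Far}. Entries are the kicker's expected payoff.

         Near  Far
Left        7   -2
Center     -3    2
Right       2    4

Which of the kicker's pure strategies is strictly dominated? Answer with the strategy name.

Right gives a strictly higher payoff than Center against every column: 2 > -3, 4 > 2.
So Center is strictly dominated and the kicker never plays it.

Center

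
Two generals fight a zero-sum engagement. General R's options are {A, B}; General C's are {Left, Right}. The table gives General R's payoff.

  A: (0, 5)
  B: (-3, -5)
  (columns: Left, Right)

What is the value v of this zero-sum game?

0

Row minima: A → 0, B → -5; maximin = 0.
Column maxima: Left → 0, Right → 5; minimax = 0.
Since maximin = minimax = 0, there is a saddle point and the value is 0.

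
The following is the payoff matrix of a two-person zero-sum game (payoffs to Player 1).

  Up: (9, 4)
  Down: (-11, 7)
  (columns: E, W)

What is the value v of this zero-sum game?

Row minima: Up → 4, Down → -11; maximin = 4.
Column maxima: E → 9, W → 7; minimax = 7.
4 ≠ 7, so there is no saddle point; optimal play is mixed.
Let Player 1 play Up with probability p. Expected payoff against E: 9p + (-11)(1−p) = 20p − 11; against W: 4p + 7(1−p) = −3p + 7.
Setting these equal: 20p − 11 = −3p + 7 ⇒ 23p = 18 ⇒ p = 18/23, and the value is (20)·(18/23) − 11 = 107/23.
For Player 2: with q = P(E), equating Up's and Down's payoffs gives 5q + 4 = −18q + 7 ⇒ q = 3/23.

107/23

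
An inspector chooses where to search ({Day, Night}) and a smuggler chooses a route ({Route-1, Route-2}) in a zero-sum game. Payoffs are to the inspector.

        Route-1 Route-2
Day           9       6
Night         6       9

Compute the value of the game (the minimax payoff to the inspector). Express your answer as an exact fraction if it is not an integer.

Row minima: Day → 6, Night → 6; maximin = 6.
Column maxima: Route-1 → 9, Route-2 → 9; minimax = 9.
6 ≠ 9, so there is no saddle point; optimal play is mixed.
Let the inspector play Day with probability p. Expected payoff against Route-1: 9p + 6(1−p) = 3p + 6; against Route-2: 6p + 9(1−p) = −3p + 9.
Setting these equal: 3p + 6 = −3p + 9 ⇒ 6p = 3 ⇒ p = 1/2, and the value is (3)·(1/2) + 6 = 15/2.
For the smuggler: with q = P(Route-1), equating Day's and Night's payoffs gives 3q + 6 = −3q + 9 ⇒ q = 1/2.

15/2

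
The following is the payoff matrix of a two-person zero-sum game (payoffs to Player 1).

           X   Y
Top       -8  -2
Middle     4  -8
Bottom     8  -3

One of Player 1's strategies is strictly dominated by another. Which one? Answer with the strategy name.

Bottom gives a strictly higher payoff than Middle against every column: 8 > 4, -3 > -8.
So Middle is strictly dominated and Player 1 never plays it.

Middle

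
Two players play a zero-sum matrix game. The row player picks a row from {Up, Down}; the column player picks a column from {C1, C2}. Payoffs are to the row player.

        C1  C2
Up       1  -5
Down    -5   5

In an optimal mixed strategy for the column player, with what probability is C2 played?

Row minima: Up → -5, Down → -5; maximin = -5.
Column maxima: C1 → 1, C2 → 5; minimax = 1.
-5 ≠ 1, so there is no saddle point; optimal play is mixed.
Let the row player play Up with probability p. Expected payoff against C1: 1p + (-5)(1−p) = 6p − 5; against C2: (-5)p + 5(1−p) = −10p + 5.
Setting these equal: 6p − 5 = −10p + 5 ⇒ 16p = 10 ⇒ p = 5/8, and the value is (6)·(5/8) − 5 = -5/4.
For the column player: with q = P(C1), equating Up's and Down's payoffs gives 6q − 5 = −10q + 5 ⇒ q = 5/8.

3/8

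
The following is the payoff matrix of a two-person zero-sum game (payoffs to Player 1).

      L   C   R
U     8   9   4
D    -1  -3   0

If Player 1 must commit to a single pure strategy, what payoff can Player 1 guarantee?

4

Row minima: U → 4, D → -3.
The best of these is 4.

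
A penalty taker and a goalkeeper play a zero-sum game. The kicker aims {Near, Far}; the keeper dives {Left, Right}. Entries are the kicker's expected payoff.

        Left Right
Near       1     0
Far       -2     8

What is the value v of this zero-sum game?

Row minima: Near → 0, Far → -2; maximin = 0.
Column maxima: Left → 1, Right → 8; minimax = 1.
0 ≠ 1, so there is no saddle point; optimal play is mixed.
Let the kicker play Near with probability p. Expected payoff against Left: 1p + (-2)(1−p) = 3p − 2; against Right: 0p + 8(1−p) = −8p + 8.
Setting these equal: 3p − 2 = −8p + 8 ⇒ 11p = 10 ⇒ p = 10/11, and the value is (3)·(10/11) − 2 = 8/11.
For the keeper: with q = P(Left), equating Near's and Far's payoffs gives q = −10q + 8 ⇒ q = 8/11.

8/11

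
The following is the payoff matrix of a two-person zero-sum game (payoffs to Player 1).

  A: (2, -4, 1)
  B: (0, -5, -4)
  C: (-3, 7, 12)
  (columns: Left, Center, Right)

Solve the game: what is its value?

Row minima: A → -4, B → -5, C → -3; maximin = -3.
Column maxima: Left → 2, Center → 7, Right → 12; minimax = 2.
-3 ≠ 2, so there is no saddle point; optimal play is mixed.
B is strictly dominated by A, so Player 1 never plays it.
Right is strictly dominated by Center (it gives Player 1 strictly more in every row), so Player 2 never plays it.
On the remaining 2×2 (A, C vs Left, Center):
Let Player 1 play A with probability p. Expected payoff against Left: 2p + (-3)(1−p) = 5p − 3; against Center: (-4)p + 7(1−p) = −11p + 7.
Setting these equal: 5p − 3 = −11p + 7 ⇒ 16p = 10 ⇒ p = 5/8, and the value is (5)·(5/8) − 3 = 1/8.
For Player 2: with q = P(Left), equating A's and C's payoffs gives 6q − 4 = −10q + 7 ⇒ q = 11/16.

1/8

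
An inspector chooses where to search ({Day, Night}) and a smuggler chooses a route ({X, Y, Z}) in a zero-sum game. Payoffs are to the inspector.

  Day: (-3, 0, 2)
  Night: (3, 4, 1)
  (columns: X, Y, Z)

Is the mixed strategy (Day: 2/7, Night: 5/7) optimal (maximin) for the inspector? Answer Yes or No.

Yes

Against X this mix gives (2/7)·(-3) + (5/7)·3 = 9/7.
Against Y this mix gives (2/7)·0 + (5/7)·4 = 20/7.
Against Z this mix gives (2/7)·2 + (5/7)·1 = 9/7.
All of the smuggler's active replies (X, Z) yield 9/7, and no column does worse for the inspector. The mix makes the smuggler indifferent and guarantees 9/7, so it is optimal.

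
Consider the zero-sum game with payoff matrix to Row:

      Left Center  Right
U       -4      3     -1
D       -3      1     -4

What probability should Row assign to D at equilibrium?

Row minima: U → -4, D → -4; maximin = -4.
Column maxima: Left → -3, Center → 3, Right → -1; minimax = -3.
-4 ≠ -3, so there is no saddle point; optimal play is mixed.
Center is strictly dominated by Left (it gives Row strictly more in every row), so Column never plays it.
On the remaining 2×2 (U, D vs Left, Right):
Let Row play U with probability p. Expected payoff against Left: (-4)p + (-3)(1−p) = −p − 3; against Right: (-1)p + (-4)(1−p) = 3p − 4.
Setting these equal: −p − 3 = 3p − 4 ⇒ −4p = -1 ⇒ p = 1/4, and the value is (-1)·(1/4) − 3 = -13/4.
For Column: with q = P(Left), equating U's and D's payoffs gives −3q − 1 = q − 4 ⇒ q = 3/4.

3/4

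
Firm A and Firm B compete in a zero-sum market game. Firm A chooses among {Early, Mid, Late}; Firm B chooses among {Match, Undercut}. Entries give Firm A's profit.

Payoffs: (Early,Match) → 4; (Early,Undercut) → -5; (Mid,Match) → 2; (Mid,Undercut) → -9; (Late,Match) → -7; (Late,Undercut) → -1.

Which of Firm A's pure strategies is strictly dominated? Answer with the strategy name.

Mid

Early gives a strictly higher payoff than Mid against every column: 4 > 2, -5 > -9.
So Mid is strictly dominated and Firm A never plays it.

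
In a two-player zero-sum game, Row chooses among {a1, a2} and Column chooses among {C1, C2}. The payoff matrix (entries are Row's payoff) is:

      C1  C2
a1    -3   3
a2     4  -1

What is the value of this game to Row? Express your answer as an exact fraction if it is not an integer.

9/11

Row minima: a1 → -3, a2 → -1; maximin = -1.
Column maxima: C1 → 4, C2 → 3; minimax = 3.
-1 ≠ 3, so there is no saddle point; optimal play is mixed.
Let Row play a1 with probability p. Expected payoff against C1: (-3)p + 4(1−p) = −7p + 4; against C2: 3p + (-1)(1−p) = 4p − 1.
Setting these equal: −7p + 4 = 4p − 1 ⇒ −11p = -5 ⇒ p = 5/11, and the value is (-7)·(5/11) + 4 = 9/11.
For Column: with q = P(C1), equating a1's and a2's payoffs gives −6q + 3 = 5q − 1 ⇒ q = 4/11.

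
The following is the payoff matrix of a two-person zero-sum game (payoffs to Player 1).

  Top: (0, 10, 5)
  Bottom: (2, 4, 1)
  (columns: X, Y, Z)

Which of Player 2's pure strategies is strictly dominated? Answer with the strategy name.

Y

X holds Player 1's payoff strictly below Y in every row: 0 < 10, 2 < 4.
So Y is strictly dominated for Player 2.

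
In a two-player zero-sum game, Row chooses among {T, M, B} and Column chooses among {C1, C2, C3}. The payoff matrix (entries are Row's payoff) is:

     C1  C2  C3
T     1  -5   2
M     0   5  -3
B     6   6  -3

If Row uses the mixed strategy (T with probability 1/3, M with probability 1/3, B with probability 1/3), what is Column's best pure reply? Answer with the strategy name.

If Column plays C1, Row's expected payoff is (1/3)·1 + (1/3)·0 + (1/3)·6 = 7/3.
If Column plays C2, Row's expected payoff is (1/3)·(-5) + (1/3)·5 + (1/3)·6 = 2.
If Column plays C3, Row's expected payoff is (1/3)·2 + (1/3)·(-3) + (1/3)·(-3) = -4/3.
Column minimizes Row's payoff; the smallest is -4/3, so the best response is C3.

C3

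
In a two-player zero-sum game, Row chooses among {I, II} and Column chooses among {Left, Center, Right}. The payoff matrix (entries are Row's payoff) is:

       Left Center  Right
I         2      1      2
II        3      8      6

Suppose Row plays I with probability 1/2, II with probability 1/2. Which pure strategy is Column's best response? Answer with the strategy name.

Left

If Column plays Left, Row's expected payoff is (1/2)·2 + (1/2)·3 = 5/2.
If Column plays Center, Row's expected payoff is (1/2)·1 + (1/2)·8 = 9/2.
If Column plays Right, Row's expected payoff is (1/2)·2 + (1/2)·6 = 4.
Column minimizes Row's payoff; the smallest is 5/2, so the best response is Left.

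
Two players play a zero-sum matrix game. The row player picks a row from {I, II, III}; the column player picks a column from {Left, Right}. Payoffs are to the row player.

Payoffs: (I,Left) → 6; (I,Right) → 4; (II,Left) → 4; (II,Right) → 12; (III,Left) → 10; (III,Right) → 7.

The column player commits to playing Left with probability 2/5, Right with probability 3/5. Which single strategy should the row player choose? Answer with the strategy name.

Expected payoff of I: (2/5)·6 + (3/5)·4 = 24/5.
Expected payoff of II: (2/5)·4 + (3/5)·12 = 44/5.
Expected payoff of III: (2/5)·10 + (3/5)·7 = 41/5.
The largest is 44/5, so the row player's best response is II.

II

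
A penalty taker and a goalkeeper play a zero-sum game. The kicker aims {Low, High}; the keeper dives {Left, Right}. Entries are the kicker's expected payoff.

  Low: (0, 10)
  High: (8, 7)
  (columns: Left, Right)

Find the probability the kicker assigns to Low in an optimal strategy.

1/11

Row minima: Low → 0, High → 7; maximin = 7.
Column maxima: Left → 8, Right → 10; minimax = 8.
7 ≠ 8, so there is no saddle point; optimal play is mixed.
Let the kicker play Low with probability p. Expected payoff against Left: 0p + 8(1−p) = −8p + 8; against Right: 10p + 7(1−p) = 3p + 7.
Setting these equal: −8p + 8 = 3p + 7 ⇒ −11p = -1 ⇒ p = 1/11, and the value is (-8)·(1/11) + 8 = 80/11.
For the keeper: with q = P(Left), equating Low's and High's payoffs gives −10q + 10 = q + 7 ⇒ q = 3/11.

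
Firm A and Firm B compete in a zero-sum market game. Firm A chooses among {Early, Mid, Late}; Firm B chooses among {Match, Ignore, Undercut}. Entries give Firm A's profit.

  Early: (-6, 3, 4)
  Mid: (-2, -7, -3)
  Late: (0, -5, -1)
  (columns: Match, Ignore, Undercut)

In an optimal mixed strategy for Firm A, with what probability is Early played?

5/14

Row minima: Early → -6, Mid → -7, Late → -5; maximin = -5.
Column maxima: Match → 0, Ignore → 3, Undercut → 4; minimax = 0.
-5 ≠ 0, so there is no saddle point; optimal play is mixed.
Mid is strictly dominated by Late, so Firm A never plays it.
Undercut is strictly dominated by Ignore (it gives Firm A strictly more in every row), so Firm B never plays it.
On the remaining 2×2 (Early, Late vs Match, Ignore):
Let Firm A play Early with probability p. Expected payoff against Match: (-6)p + 0(1−p) = −6p; against Ignore: 3p + (-5)(1−p) = 8p − 5.
Setting these equal: −6p = 8p − 5 ⇒ −14p = -5 ⇒ p = 5/14, and the value is (-6)·(5/14) = -15/7.
For Firm B: with q = P(Match), equating Early's and Late's payoffs gives −9q + 3 = 5q − 5 ⇒ q = 4/7.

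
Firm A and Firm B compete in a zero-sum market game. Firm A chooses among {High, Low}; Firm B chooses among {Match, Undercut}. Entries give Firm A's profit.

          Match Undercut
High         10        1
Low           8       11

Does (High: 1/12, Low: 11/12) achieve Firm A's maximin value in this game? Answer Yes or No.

Against Match this mix gives (1/12)·10 + (11/12)·8 = 49/6.
Against Undercut this mix gives (1/12)·1 + (11/12)·11 = 61/6.
Firm B will play Match, holding Firm A to 49/6. Shifting weight toward the row that does better against Match would raise this floor (the equalizing mix achieves 17/2 against both Match and Undercut), so the proposed strategy is not optimal.

No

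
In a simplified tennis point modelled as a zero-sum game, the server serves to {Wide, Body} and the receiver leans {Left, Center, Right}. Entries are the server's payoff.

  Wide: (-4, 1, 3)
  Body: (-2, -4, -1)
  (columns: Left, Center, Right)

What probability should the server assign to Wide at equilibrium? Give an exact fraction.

Row minima: Wide → -4, Body → -4; maximin = -4.
Column maxima: Left → -2, Center → 1, Right → 3; minimax = -2.
-4 ≠ -2, so there is no saddle point; optimal play is mixed.
Right is strictly dominated by Left (it gives the server strictly more in every row), so the receiver never plays it.
On the remaining 2×2 (Wide, Body vs Left, Center):
Let the server play Wide with probability p. Expected payoff against Left: (-4)p + (-2)(1−p) = −2p − 2; against Center: 1p + (-4)(1−p) = 5p − 4.
Setting these equal: −2p − 2 = 5p − 4 ⇒ −7p = -2 ⇒ p = 2/7, and the value is (-2)·(2/7) − 2 = -18/7.
For the receiver: with q = P(Left), equating Wide's and Body's payoffs gives −5q + 1 = 2q − 4 ⇒ q = 5/7.

2/7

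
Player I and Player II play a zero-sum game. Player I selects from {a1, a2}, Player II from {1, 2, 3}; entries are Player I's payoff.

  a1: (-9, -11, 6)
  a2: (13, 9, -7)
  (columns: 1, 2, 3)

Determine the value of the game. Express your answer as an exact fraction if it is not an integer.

Row minima: a1 → -11, a2 → -7; maximin = -7.
Column maxima: 1 → 13, 2 → 9, 3 → 6; minimax = 6.
-7 ≠ 6, so there is no saddle point; optimal play is mixed.
1 is strictly dominated by 2 (it gives Player I strictly more in every row), so Player II never plays it.
On the remaining 2×2 (a1, a2 vs 2, 3):
Let Player I play a1 with probability p. Expected payoff against 2: (-11)p + 9(1−p) = −20p + 9; against 3: 6p + (-7)(1−p) = 13p − 7.
Setting these equal: −20p + 9 = 13p − 7 ⇒ −33p = -16 ⇒ p = 16/33, and the value is (-20)·(16/33) + 9 = -23/33.
For Player II: with q = P(2), equating a1's and a2's payoffs gives −17q + 6 = 16q − 7 ⇒ q = 13/33.

-23/33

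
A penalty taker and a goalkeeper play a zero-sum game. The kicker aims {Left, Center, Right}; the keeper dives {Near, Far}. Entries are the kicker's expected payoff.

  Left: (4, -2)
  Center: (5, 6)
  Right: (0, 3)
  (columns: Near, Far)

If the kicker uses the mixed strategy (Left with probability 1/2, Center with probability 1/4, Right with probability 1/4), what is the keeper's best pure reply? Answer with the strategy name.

If the keeper plays Near, the kicker's expected payoff is (1/2)·4 + (1/4)·5 + (1/4)·0 = 13/4.
If the keeper plays Far, the kicker's expected payoff is (1/2)·(-2) + (1/4)·6 + (1/4)·3 = 5/4.
The keeper minimizes the kicker's payoff; the smallest is 5/4, so the best response is Far.

Far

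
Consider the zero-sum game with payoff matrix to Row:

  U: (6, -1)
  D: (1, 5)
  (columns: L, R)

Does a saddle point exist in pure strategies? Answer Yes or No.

No

Row minima: U → -1, D → 1; maximin = 1.
Column maxima: L → 6, R → 5; minimax = 5.
1 ≠ 5, so no pure-strategy equilibrium exists.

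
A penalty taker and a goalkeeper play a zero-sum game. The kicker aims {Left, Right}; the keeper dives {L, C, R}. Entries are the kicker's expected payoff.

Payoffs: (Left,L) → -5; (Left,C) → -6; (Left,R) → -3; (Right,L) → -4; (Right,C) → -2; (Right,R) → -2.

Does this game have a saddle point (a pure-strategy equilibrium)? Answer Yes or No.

Row minima: Left → -6, Right → -4; maximin = -4.
Column maxima: L → -4, C → -2, R → -2; minimax = -4.
maximin = minimax = -4, so a saddle point exists.

Yes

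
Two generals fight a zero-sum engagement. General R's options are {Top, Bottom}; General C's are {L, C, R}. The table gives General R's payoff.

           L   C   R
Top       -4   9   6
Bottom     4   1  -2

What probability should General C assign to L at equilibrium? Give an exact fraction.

Row minima: Top → -4, Bottom → -2; maximin = -2.
Column maxima: L → 4, C → 9, R → 6; minimax = 4.
-2 ≠ 4, so there is no saddle point; optimal play is mixed.
C is strictly dominated by R (it gives General R strictly more in every row), so General C never plays it.
On the remaining 2×2 (Top, Bottom vs L, R):
Let General R play Top with probability p. Expected payoff against L: (-4)p + 4(1−p) = −8p + 4; against R: 6p + (-2)(1−p) = 8p − 2.
Setting these equal: −8p + 4 = 8p − 2 ⇒ −16p = -6 ⇒ p = 3/8, and the value is (-8)·(3/8) + 4 = 1.
For General C: with q = P(L), equating Top's and Bottom's payoffs gives −10q + 6 = 6q − 2 ⇒ q = 1/2.

1/2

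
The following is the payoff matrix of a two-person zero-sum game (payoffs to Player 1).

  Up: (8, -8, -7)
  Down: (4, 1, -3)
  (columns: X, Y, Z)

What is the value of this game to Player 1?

Row minima: Up → -8, Down → -3; maximin = -3.
Column maxima: X → 8, Y → 1, Z → -3; minimax = -3.
Since maximin = minimax = -3, there is a saddle point and the value is -3.

-3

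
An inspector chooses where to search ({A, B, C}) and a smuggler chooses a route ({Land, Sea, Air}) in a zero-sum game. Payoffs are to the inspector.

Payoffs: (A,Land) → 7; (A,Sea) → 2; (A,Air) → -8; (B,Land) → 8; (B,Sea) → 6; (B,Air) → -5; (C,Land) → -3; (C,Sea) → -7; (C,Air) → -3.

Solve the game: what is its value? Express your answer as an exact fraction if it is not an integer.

Row minima: A → -8, B → -5, C → -7; maximin = -5.
Column maxima: Land → 8, Sea → 6, Air → -3; minimax = -3.
-5 ≠ -3, so there is no saddle point; optimal play is mixed.
A is strictly dominated by B, so the inspector never plays it.
Land is strictly dominated by Sea (it gives the inspector strictly more in every row), so the smuggler never plays it.
On the remaining 2×2 (B, C vs Sea, Air):
Let the inspector play B with probability p. Expected payoff against Sea: 6p + (-7)(1−p) = 13p − 7; against Air: (-5)p + (-3)(1−p) = −2p − 3.
Setting these equal: 13p − 7 = −2p − 3 ⇒ 15p = 4 ⇒ p = 4/15, and the value is (13)·(4/15) − 7 = -53/15.
For the smuggler: with q = P(Sea), equating B's and C's payoffs gives 11q − 5 = −4q − 3 ⇒ q = 2/15.

-53/15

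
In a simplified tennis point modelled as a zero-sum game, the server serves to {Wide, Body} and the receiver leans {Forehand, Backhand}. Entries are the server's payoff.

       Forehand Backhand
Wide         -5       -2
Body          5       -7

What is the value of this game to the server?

Row minima: Wide → -5, Body → -7; maximin = -5.
Column maxima: Forehand → 5, Backhand → -2; minimax = -2.
-5 ≠ -2, so there is no saddle point; optimal play is mixed.
Let the server play Wide with probability p. Expected payoff against Forehand: (-5)p + 5(1−p) = −10p + 5; against Backhand: (-2)p + (-7)(1−p) = 5p − 7.
Setting these equal: −10p + 5 = 5p − 7 ⇒ −15p = -12 ⇒ p = 4/5, and the value is (-10)·(4/5) + 5 = -3.
For the receiver: with q = P(Forehand), equating Wide's and Body's payoffs gives −3q − 2 = 12q − 7 ⇒ q = 1/3.

-3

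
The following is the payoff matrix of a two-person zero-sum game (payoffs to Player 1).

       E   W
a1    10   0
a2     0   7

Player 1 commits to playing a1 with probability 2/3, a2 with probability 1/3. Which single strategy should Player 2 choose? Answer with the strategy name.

If Player 2 plays E, Player 1's expected payoff is (2/3)·10 + (1/3)·0 = 20/3.
If Player 2 plays W, Player 1's expected payoff is (2/3)·0 + (1/3)·7 = 7/3.
Player 2 minimizes Player 1's payoff; the smallest is 7/3, so the best response is W.

W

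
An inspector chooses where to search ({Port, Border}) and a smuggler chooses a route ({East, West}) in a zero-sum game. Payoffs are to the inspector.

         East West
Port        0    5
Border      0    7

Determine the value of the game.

Row minima: Port → 0, Border → 0; maximin = 0.
Column maxima: East → 0, West → 7; minimax = 0.
Since maximin = minimax = 0, there is a saddle point and the value is 0.

0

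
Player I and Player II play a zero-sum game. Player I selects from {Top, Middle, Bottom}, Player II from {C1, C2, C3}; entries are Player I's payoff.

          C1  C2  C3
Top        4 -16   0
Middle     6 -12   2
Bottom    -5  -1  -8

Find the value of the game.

-14/3

Row minima: Top → -16, Middle → -12, Bottom → -8; maximin = -8.
Column maxima: C1 → 6, C2 → -1, C3 → 2; minimax = -1.
-8 ≠ -1, so there is no saddle point; optimal play is mixed.
Top is strictly dominated by Middle, so Player I never plays it.
C1 is strictly dominated by C3 (it gives Player I strictly more in every row), so Player II never plays it.
On the remaining 2×2 (Middle, Bottom vs C2, C3):
Let Player I play Middle with probability p. Expected payoff against C2: (-12)p + (-1)(1−p) = −11p − 1; against C3: 2p + (-8)(1−p) = 10p − 8.
Setting these equal: −11p − 1 = 10p − 8 ⇒ −21p = -7 ⇒ p = 1/3, and the value is (-11)·(1/3) − 1 = -14/3.
For Player II: with q = P(C2), equating Middle's and Bottom's payoffs gives −14q + 2 = 7q − 8 ⇒ q = 10/21.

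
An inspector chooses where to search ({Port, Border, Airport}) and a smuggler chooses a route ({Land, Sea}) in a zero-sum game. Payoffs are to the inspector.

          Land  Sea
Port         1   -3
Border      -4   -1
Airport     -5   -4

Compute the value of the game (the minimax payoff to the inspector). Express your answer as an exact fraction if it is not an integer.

Row minima: Port → -3, Border → -4, Airport → -5; maximin = -3.
Column maxima: Land → 1, Sea → -1; minimax = -1.
-3 ≠ -1, so there is no saddle point; optimal play is mixed.
Airport is strictly dominated by Port, so the inspector never plays it.
On the remaining 2×2 (Port, Border vs Land, Sea):
Let the inspector play Port with probability p. Expected payoff against Land: 1p + (-4)(1−p) = 5p − 4; against Sea: (-3)p + (-1)(1−p) = −2p − 1.
Setting these equal: 5p − 4 = −2p − 1 ⇒ 7p = 3 ⇒ p = 3/7, and the value is (5)·(3/7) − 4 = -13/7.
For the smuggler: with q = P(Land), equating Port's and Border's payoffs gives 4q − 3 = −3q − 1 ⇒ q = 2/7.

-13/7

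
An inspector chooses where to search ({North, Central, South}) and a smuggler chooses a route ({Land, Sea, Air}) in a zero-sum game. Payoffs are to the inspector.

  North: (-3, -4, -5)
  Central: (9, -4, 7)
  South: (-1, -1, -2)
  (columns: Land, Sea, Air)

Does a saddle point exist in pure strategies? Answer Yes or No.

Row minima: North → -5, Central → -4, South → -2; maximin = -2.
Column maxima: Land → 9, Sea → -1, Air → 7; minimax = -1.
-2 ≠ -1, so no pure-strategy equilibrium exists.

No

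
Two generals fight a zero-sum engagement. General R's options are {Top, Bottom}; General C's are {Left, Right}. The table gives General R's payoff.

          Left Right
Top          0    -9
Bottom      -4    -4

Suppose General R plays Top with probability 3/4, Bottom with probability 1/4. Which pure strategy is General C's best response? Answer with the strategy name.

If General C plays Left, General R's expected payoff is (3/4)·0 + (1/4)·(-4) = -1.
If General C plays Right, General R's expected payoff is (3/4)·(-9) + (1/4)·(-4) = -31/4.
General C minimizes General R's payoff; the smallest is -31/4, so the best response is Right.

Right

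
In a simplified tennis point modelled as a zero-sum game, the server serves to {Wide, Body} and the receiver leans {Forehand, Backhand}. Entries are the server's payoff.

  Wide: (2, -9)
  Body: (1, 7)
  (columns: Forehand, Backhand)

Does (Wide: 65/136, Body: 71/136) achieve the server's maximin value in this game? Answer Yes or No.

Against Forehand this mix gives (65/136)·2 + (71/136)·1 = 201/136.
Against Backhand this mix gives (65/136)·(-9) + (71/136)·7 = -11/17.
The receiver will play Backhand, holding the server to -11/17. Shifting weight toward the row that does better against Backhand would raise this floor (the equalizing mix achieves 23/17 against both Backhand and Forehand), so the proposed strategy is not optimal.

No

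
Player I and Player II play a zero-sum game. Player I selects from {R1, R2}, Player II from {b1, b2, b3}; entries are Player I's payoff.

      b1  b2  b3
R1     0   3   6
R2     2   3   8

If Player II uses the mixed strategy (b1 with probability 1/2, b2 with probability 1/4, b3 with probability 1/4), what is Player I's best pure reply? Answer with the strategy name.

Expected payoff of R1: (1/2)·0 + (1/4)·3 + (1/4)·6 = 9/4.
Expected payoff of R2: (1/2)·2 + (1/4)·3 + (1/4)·8 = 15/4.
The largest is 15/4, so Player I's best response is R2.

R2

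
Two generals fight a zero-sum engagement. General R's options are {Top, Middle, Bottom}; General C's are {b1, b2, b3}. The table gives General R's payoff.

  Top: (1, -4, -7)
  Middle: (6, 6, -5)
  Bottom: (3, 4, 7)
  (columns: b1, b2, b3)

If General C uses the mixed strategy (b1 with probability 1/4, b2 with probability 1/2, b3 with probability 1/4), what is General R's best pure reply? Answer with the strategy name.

Bottom

Expected payoff of Top: (1/4)·1 + (1/2)·(-4) + (1/4)·(-7) = -7/2.
Expected payoff of Middle: (1/4)·6 + (1/2)·6 + (1/4)·(-5) = 13/4.
Expected payoff of Bottom: (1/4)·3 + (1/2)·4 + (1/4)·7 = 9/2.
The largest is 9/2, so General R's best response is Bottom.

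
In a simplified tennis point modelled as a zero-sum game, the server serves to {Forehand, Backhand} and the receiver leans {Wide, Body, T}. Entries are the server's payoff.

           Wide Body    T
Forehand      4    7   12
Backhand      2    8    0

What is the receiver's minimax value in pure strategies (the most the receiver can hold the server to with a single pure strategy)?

Column maxima: Wide → 4, Body → 8, T → 12.
The smallest of these is 4.

4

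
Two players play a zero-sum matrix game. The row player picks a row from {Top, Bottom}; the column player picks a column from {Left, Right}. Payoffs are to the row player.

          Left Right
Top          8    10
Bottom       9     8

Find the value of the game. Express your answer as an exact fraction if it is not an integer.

Row minima: Top → 8, Bottom → 8; maximin = 8.
Column maxima: Left → 9, Right → 10; minimax = 9.
8 ≠ 9, so there is no saddle point; optimal play is mixed.
Let the row player play Top with probability p. Expected payoff against Left: 8p + 9(1−p) = −p + 9; against Right: 10p + 8(1−p) = 2p + 8.
Setting these equal: −p + 9 = 2p + 8 ⇒ −3p = -1 ⇒ p = 1/3, and the value is (-1)·(1/3) + 9 = 26/3.
For the column player: with q = P(Left), equating Top's and Bottom's payoffs gives −2q + 10 = q + 8 ⇒ q = 2/3.

26/3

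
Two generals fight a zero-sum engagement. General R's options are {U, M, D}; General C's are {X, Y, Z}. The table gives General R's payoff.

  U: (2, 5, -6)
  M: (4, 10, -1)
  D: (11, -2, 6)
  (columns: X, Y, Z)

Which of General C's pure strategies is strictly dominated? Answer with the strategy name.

Z holds General R's payoff strictly below X in every row: -6 < 2, -1 < 4, 6 < 11.
So X is strictly dominated for General C.

X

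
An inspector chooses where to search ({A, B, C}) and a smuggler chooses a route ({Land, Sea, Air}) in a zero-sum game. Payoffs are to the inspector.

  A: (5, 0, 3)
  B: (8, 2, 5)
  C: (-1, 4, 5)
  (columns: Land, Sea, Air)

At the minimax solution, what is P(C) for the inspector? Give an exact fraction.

Row minima: A → 0, B → 2, C → -1; maximin = 2.
Column maxima: Land → 8, Sea → 4, Air → 5; minimax = 4.
2 ≠ 4, so there is no saddle point; optimal play is mixed.
A is strictly dominated by B, so the inspector never plays it.
Air is strictly dominated by Sea (it gives the inspector strictly more in every row), so the smuggler never plays it.
On the remaining 2×2 (B, C vs Land, Sea):
Let the inspector play B with probability p. Expected payoff against Land: 8p + (-1)(1−p) = 9p − 1; against Sea: 2p + 4(1−p) = −2p + 4.
Setting these equal: 9p − 1 = −2p + 4 ⇒ 11p = 5 ⇒ p = 5/11, and the value is (9)·(5/11) − 1 = 34/11.
For the smuggler: with q = P(Land), equating B's and C's payoffs gives 6q + 2 = −5q + 4 ⇒ q = 2/11.

6/11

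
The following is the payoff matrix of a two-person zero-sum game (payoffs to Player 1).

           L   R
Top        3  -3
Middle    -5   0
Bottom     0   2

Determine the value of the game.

3/4

Row minima: Top → -3, Middle → -5, Bottom → 0; maximin = 0.
Column maxima: L → 3, R → 2; minimax = 2.
0 ≠ 2, so there is no saddle point; optimal play is mixed.
Middle is strictly dominated by Bottom, so Player 1 never plays it.
On the remaining 2×2 (Top, Bottom vs L, R):
Let Player 1 play Top with probability p. Expected payoff against L: 3p + 0(1−p) = 3p; against R: (-3)p + 2(1−p) = −5p + 2.
Setting these equal: 3p = −5p + 2 ⇒ 8p = 2 ⇒ p = 1/4, and the value is (3)·(1/4) = 3/4.
For Player 2: with q = P(L), equating Top's and Bottom's payoffs gives 6q − 3 = −2q + 2 ⇒ q = 5/8.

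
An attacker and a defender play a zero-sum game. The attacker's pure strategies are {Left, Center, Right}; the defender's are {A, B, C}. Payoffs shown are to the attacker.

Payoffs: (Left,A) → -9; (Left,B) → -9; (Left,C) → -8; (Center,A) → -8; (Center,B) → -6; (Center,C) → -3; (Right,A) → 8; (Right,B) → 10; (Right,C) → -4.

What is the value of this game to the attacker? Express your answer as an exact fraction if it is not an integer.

Row minima: Left → -9, Center → -8, Right → -4; maximin = -4.
Column maxima: A → 8, B → 10, C → -3; minimax = -3.
-4 ≠ -3, so there is no saddle point; optimal play is mixed.
Left is strictly dominated by Center, so the attacker never plays it.
With Left eliminated, B is strictly dominated by A (it gives the attacker strictly more in every remaining row), so the defender never plays it.
On the remaining 2×2 (Center, Right vs A, C):
Let the attacker play Center with probability p. Expected payoff against A: (-8)p + 8(1−p) = −16p + 8; against C: (-3)p + (-4)(1−p) = p − 4.
Setting these equal: −16p + 8 = p − 4 ⇒ −17p = -12 ⇒ p = 12/17, and the value is (-16)·(12/17) + 8 = -56/17.
For the defender: with q = P(A), equating Center's and Right's payoffs gives −5q − 3 = 12q − 4 ⇒ q = 1/17.

-56/17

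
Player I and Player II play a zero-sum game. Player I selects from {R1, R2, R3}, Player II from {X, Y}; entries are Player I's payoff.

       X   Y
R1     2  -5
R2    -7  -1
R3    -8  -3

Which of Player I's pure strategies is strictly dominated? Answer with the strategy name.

R2 gives a strictly higher payoff than R3 against every column: -7 > -8, -1 > -3.
So R3 is strictly dominated and Player I never plays it.

R3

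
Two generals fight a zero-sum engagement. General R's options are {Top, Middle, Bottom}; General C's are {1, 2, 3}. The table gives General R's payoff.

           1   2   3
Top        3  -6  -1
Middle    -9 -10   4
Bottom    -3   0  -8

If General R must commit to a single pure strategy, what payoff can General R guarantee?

-6

Row minima: Top → -6, Middle → -10, Bottom → -8.
The best of these is -6.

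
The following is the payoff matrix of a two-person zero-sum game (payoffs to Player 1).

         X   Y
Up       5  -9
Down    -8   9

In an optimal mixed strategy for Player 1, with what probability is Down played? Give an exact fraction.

Row minima: Up → -9, Down → -8; maximin = -8.
Column maxima: X → 5, Y → 9; minimax = 5.
-8 ≠ 5, so there is no saddle point; optimal play is mixed.
Let Player 1 play Up with probability p. Expected payoff against X: 5p + (-8)(1−p) = 13p − 8; against Y: (-9)p + 9(1−p) = −18p + 9.
Setting these equal: 13p − 8 = −18p + 9 ⇒ 31p = 17 ⇒ p = 17/31, and the value is (13)·(17/31) − 8 = -27/31.
For Player 2: with q = P(X), equating Up's and Down's payoffs gives 14q − 9 = −17q + 9 ⇒ q = 18/31.

14/31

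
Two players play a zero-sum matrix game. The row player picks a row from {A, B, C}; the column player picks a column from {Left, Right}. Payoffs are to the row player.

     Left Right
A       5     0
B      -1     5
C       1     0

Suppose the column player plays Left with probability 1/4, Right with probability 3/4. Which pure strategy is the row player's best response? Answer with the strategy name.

B

Expected payoff of A: (1/4)·5 + (3/4)·0 = 5/4.
Expected payoff of B: (1/4)·(-1) + (3/4)·5 = 7/2.
Expected payoff of C: (1/4)·1 + (3/4)·0 = 1/4.
The largest is 7/2, so the row player's best response is B.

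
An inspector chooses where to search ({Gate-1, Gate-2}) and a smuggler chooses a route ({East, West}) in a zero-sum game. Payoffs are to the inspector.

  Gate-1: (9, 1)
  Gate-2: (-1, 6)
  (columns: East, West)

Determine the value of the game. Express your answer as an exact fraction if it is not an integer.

11/3

Row minima: Gate-1 → 1, Gate-2 → -1; maximin = 1.
Column maxima: East → 9, West → 6; minimax = 6.
1 ≠ 6, so there is no saddle point; optimal play is mixed.
Let the inspector play Gate-1 with probability p. Expected payoff against East: 9p + (-1)(1−p) = 10p − 1; against West: 1p + 6(1−p) = −5p + 6.
Setting these equal: 10p − 1 = −5p + 6 ⇒ 15p = 7 ⇒ p = 7/15, and the value is (10)·(7/15) − 1 = 11/3.
For the smuggler: with q = P(East), equating Gate-1's and Gate-2's payoffs gives 8q + 1 = −7q + 6 ⇒ q = 1/3.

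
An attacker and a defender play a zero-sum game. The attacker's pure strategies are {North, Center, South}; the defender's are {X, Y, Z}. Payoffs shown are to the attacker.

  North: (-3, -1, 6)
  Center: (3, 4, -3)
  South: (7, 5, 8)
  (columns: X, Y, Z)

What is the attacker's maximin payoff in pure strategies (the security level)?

Row minima: North → -3, Center → -3, South → 5.
The best of these is 5.

5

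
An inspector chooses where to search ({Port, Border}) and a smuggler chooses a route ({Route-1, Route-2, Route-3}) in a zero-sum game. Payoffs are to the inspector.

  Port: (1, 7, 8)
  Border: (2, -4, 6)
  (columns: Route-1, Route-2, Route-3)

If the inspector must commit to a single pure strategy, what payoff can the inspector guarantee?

Row minima: Port → 1, Border → -4.
The best of these is 1.

1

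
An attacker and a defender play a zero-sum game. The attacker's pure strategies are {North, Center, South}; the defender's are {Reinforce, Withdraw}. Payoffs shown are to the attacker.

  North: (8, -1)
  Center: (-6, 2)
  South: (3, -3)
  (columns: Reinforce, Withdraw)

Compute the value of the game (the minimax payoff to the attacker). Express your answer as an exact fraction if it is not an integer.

Row minima: North → -1, Center → -6, South → -3; maximin = -1.
Column maxima: Reinforce → 8, Withdraw → 2; minimax = 2.
-1 ≠ 2, so there is no saddle point; optimal play is mixed.
South is strictly dominated by North, so the attacker never plays it.
On the remaining 2×2 (North, Center vs Reinforce, Withdraw):
Let the attacker play North with probability p. Expected payoff against Reinforce: 8p + (-6)(1−p) = 14p − 6; against Withdraw: (-1)p + 2(1−p) = −3p + 2.
Setting these equal: 14p − 6 = −3p + 2 ⇒ 17p = 8 ⇒ p = 8/17, and the value is (14)·(8/17) − 6 = 10/17.
For the defender: with q = P(Reinforce), equating North's and Center's payoffs gives 9q − 1 = −8q + 2 ⇒ q = 3/17.

10/17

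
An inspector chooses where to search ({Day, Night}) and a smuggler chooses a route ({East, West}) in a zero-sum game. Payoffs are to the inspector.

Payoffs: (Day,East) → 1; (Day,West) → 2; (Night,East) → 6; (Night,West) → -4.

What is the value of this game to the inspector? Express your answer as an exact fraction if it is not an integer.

16/11

Row minima: Day → 1, Night → -4; maximin = 1.
Column maxima: East → 6, West → 2; minimax = 2.
1 ≠ 2, so there is no saddle point; optimal play is mixed.
Let the inspector play Day with probability p. Expected payoff against East: 1p + 6(1−p) = −5p + 6; against West: 2p + (-4)(1−p) = 6p − 4.
Setting these equal: −5p + 6 = 6p − 4 ⇒ −11p = -10 ⇒ p = 10/11, and the value is (-5)·(10/11) + 6 = 16/11.
For the smuggler: with q = P(East), equating Day's and Night's payoffs gives −q + 2 = 10q − 4 ⇒ q = 6/11.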